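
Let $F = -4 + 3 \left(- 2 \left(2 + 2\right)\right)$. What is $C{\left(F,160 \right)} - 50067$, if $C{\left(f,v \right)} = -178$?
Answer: $-50245$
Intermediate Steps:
$F = -28$ ($F = -4 + 3 \left(\left(-2\right) 4\right) = -4 + 3 \left(-8\right) = -4 - 24 = -28$)
$C{\left(F,160 \right)} - 50067 = -178 - 50067 = -50245$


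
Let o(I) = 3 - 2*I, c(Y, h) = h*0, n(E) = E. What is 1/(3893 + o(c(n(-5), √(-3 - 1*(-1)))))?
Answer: 1/3896 ≈ 0.00025667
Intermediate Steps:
c(Y, h) = 0
1/(3893 + o(c(n(-5), √(-3 - 1*(-1))))) = 1/(3893 + (3 - 2*0)) = 1/(3893 + (3 + 0)) = 1/(3893 + 3) = 1/3896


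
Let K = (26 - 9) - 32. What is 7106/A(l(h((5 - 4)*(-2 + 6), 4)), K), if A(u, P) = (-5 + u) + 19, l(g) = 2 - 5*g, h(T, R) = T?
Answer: -3553/2 ≈ -1776.5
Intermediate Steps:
K = -15 (K = 17 - 32 = -15)
A(u, P) = 14 + u
7106/A(l(h((5 - 4)*(-2 + 6), 4)), K) = 7106/(14 + (2 - 5*(5 - 4)*(-2 + 6))) = 7106/(14 + (2 - 5*4)) = 7106/(14 + (2 - 20)) = 7106/(14 - 18) = 7106/(-4) = 7106*(-¼) = -3553/2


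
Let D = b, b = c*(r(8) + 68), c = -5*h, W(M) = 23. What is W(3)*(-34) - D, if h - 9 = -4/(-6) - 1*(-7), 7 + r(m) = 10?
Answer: 15404/3 ≈ 5134.7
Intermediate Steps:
r(m) = 3 (r(m) = -7 + 10 = 3)
h = 50/3 (h = 9 + (-4/(-6) - 1*(-7)) = 9 + (-4*(-1/6) + 7) = 9 + (2/3 + 7) = 9 + 23/3 = 50/3 ≈ 16.667)
c = -250/3 (c = -5*50/3 = -250/3 ≈ -83.333)
b = -17750/3 (b = -250*(3 + 68)/3 = -250/3*71 = -17750/3 ≈ -5916.7)
D = -17750/3 ≈ -5916.7
W(3)*(-34) - D = 23*(-34) - 1*(-17750/3) = -782 + 17750/3 = 15404/3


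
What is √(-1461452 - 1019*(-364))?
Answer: 2*I*√272634 ≈ 1044.3*I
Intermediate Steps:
√(-1461452 - 1019*(-364)) = √(-1461452 + 370916) = √(-1090536) = 2*I*√272634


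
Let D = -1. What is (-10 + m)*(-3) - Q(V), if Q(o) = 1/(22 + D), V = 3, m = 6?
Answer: 251/21 ≈ 11.952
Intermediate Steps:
Q(o) = 1/21 (Q(o) = 1/(22 - 1) = 1/21)
(-10 + m)*(-3) - Q(V) = (-10 + 6)*(-3) - 1*1/21 = -4*(-3) - 1/21 = 12 - 1/21 = 251/21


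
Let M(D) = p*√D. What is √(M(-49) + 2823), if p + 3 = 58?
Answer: √(2823 + 385*I) ≈ 53.255 + 3.6147*I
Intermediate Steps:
p = 55 (p = -3 + 58 = 55)
M(D) = 55*√D
√(M(-49) + 2823) = √(55*√(-49) + 2823) = √(55*(7*I) + 2823) = √(385*I + 2823) = √(2823 + 385*I)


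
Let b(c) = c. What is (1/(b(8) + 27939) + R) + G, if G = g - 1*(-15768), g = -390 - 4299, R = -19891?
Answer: -246268963/27947 ≈ -8812.0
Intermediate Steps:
g = -4689
G = 11079 (G = -4689 - 1*(-15768) = -4689 + 15768 = 11079)
(1/(b(8) + 27939) + R) + G = (1/(8 + 27939) - 19891) + 11079 = (1/27947 - 19891) + 11079 = -555893776/27947 + 11079 = -246268963/27947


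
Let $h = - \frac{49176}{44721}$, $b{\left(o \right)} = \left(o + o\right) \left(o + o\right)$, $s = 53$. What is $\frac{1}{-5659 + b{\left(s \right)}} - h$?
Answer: $\frac{30477697}{27712113} \approx 1.0998$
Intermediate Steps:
$b{\left(o \right)} = 4 o^{2}$ ($b{\left(o \right)} = 2 o 2 o = 4 o^{2}$)
$h = - \frac{5464}{4969}$ ($h = \left(-49176\right) \frac{1}{44721} = - \frac{5464}{4969} \approx -1.0996$)
$\frac{1}{-5659 + b{\left(s \right)}} - h = \frac{1}{-5659 + 4 \cdot 53^{2}} - - \frac{5464}{4969} = \frac{1}{-5659 + 4 \cdot 2809} + \frac{5464}{4969} = \frac{1}{-5659 + 11236} + \frac{5464}{4969} = \frac{1}{5577} + \frac{5464}{4969} = \frac{30477697}{27712113}$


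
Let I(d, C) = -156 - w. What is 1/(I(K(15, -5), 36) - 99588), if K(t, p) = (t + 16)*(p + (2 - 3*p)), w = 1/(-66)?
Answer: -66/6583103 ≈ -1.0026e-5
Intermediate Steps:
w = -1/66 ≈ -0.015152
K(t, p) = (2 - 2*p)*(16 + t) (K(t, p) = (16 + t)*(2 - 2*p) = (2 - 2*p)*(16 + t))
I(d, C) = -10295/66 (I(d, C) = -156 - 1*(-1/66) = -156 + 1/66 = -10295/66)
1/(I(K(15, -5), 36) - 99588) = 1/(-10295/66 - 99588) = 1/(-6583103/66) = -66/6583103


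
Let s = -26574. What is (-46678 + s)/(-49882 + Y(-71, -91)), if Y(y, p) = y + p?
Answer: 18313/12511 ≈ 1.4638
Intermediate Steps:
Y(y, p) = p + y
(-46678 + s)/(-49882 + Y(-71, -91)) = (-46678 - 26574)/(-49882 + (-91 - 71)) = -73252/(-49882 - 162) = -73252/(-50044) = -73252*(-1/50044) = 18313/12511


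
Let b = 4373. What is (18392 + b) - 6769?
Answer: 15996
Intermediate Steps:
(18392 + b) - 6769 = (18392 + 4373) - 6769 = 22765 - 6769 = 15996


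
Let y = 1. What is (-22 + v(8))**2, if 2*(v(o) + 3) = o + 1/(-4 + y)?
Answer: 16129/36 ≈ 448.03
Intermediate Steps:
v(o) = -19/6 + o/2 (v(o) = -3 + (o + 1/(-4 + 1))/2 = -3 + (o + 1/(-3))/2 = -3 + (o - 1/3)/2 = -3 + (-1/3 + o)/2 = -3 + (-1/6 + o/2) = -19/6 + o/2)
(-22 + v(8))**2 = (-22 + (-19/6 + (1/2)*8))**2 = (-22 + (-19/6 + 4))**2 = (-22 + 5/6)**2 = (-127/6)**2 = 16129/36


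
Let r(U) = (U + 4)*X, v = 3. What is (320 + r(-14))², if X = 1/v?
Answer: 902500/9 ≈ 1.0028e+5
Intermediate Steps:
X = ⅓ (X = 1/3 = ⅓ ≈ 0.33333)
r(U) = 4/3 + U/3 (r(U) = (U + 4)*(⅓) = (4 + U)*(⅓) = 4/3 + U/3)
(320 + r(-14))² = (320 + (4/3 + (⅓)*(-14)))² = (320 + (4/3 - 14/3))² = (320 - 10/3)² = (950/3)² = 902500/9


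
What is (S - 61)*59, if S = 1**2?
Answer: -3540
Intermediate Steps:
S = 1
(S - 61)*59 = (1 - 61)*59 = -60*59 = -3540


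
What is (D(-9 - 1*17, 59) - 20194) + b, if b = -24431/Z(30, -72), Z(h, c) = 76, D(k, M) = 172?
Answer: -1546103/76 ≈ -20343.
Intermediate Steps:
b = -24431/76 ≈ -321.46
(D(-9 - 1*17, 59) - 20194) + b = (172 - 20194) - 24431/76 = -20022 - 24431/76 = -1546103/76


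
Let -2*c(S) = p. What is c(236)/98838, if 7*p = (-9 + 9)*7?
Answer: 0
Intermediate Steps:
p = 0 (p = ((-9 + 9)*7)/7 = (0*7)/7 = (1/7)*0 = 0)
c(S) = 0 (c(S) = -1/2*0 = 0)
c(236)/98838 = 0/98838 = 0*(1/98838) = 0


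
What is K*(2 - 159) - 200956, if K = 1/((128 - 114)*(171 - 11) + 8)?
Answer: -451749245/2248 ≈ -2.0096e+5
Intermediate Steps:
K = 1/2248 (K = 1/(14*160 + 8) = 1/(2240 + 8) = 1/2248 ≈ 0.00044484)
K*(2 - 159) - 200956 = (2 - 159)/2248 - 200956 = (1/2248)*(-157) - 200956 = -157/2248 - 200956 = -451749245/2248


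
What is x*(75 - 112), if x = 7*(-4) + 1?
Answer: 999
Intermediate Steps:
x = -27 (x = -28 + 1 = -27)
x*(75 - 112) = -27*(75 - 112) = -27*(-37) = 999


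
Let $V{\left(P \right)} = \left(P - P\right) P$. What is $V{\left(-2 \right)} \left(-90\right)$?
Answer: $0$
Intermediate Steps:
$V{\left(P \right)} = 0$ ($V{\left(P \right)} = 0 P = 0$)
$V{\left(-2 \right)} \left(-90\right) = 0 \left(-90\right) = 0$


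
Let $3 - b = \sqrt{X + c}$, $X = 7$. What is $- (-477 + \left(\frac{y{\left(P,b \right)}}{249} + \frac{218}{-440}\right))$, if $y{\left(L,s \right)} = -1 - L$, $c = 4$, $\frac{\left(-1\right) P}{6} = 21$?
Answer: $\frac{26129701}{54780} \approx 476.99$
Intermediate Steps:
$P = -126$ ($P = \left(-6\right) 21 = -126$)
$b = 3 - \sqrt{11}$ ($b = 3 - \sqrt{7 + 4} = 3 - \sqrt{11} \approx -0.31662$)
$- (-477 + \left(\frac{y{\left(P,b \right)}}{249} + \frac{218}{-440}\right)) = - (-477 + \left(\frac{-1 - -126}{249} + \frac{218}{-440}\right)) = - (-477 + \left(\left(-1 + 126\right) \frac{1}{249} + 218 \left(- \frac{1}{440}\right)\right)) = - (-477 + \left(125 \cdot \frac{1}{249} - \frac{109}{220}\right)) = - (-477 + \left(\frac{125}{249} - \frac{109}{220}\right)) = - (-477 + \frac{359}{54780}) = \left(-1\right) \left(- \frac{26129701}{54780}\right) = \frac{26129701}{54780}$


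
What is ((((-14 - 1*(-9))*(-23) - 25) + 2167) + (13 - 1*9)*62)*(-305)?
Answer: -764025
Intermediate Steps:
((((-14 - 1*(-9))*(-23) - 25) + 2167) + (13 - 1*9)*62)*(-305) = ((((-14 + 9)*(-23) - 25) + 2167) + (13 - 9)*62)*(-305) = (((-5*(-23) - 25) + 2167) + 4*62)*(-305) = (((115 - 25) + 2167) + 248)*(-305) = ((90 + 2167) + 248)*(-305) = (2257 + 248)*(-305) = 2505*(-305) = -764025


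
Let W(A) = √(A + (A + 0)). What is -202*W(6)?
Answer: -404*√3 ≈ -699.75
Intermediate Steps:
W(A) = √2*√A (W(A) = √(A + A) = √(2*A) = √2*√A)
-202*W(6) = -202*√2*√6 = -404*√3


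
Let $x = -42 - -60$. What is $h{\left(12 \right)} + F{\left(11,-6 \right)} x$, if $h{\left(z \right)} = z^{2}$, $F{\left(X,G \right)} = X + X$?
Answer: $540$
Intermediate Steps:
$x = 18$ ($x = -42 + 60 = 18$)
$F{\left(X,G \right)} = 2 X$
$h{\left(12 \right)} + F{\left(11,-6 \right)} x = 12^{2} + 2 \cdot 11 \cdot 18 = 144 + 22 \cdot 18 = 144 + 396 = 540$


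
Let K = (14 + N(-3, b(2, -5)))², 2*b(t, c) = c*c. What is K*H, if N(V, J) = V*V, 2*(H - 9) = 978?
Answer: 263442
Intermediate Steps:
b(t, c) = c²/2 (b(t, c) = (c*c)/2 = c²/2)
H = 498 (H = 9 + (½)*978 = 9 + 489 = 498)
N(V, J) = V²
K = 529 (K = (14 + (-3)²)² = (14 + 9)² = 23² = 529)
K*H = 529*498 = 263442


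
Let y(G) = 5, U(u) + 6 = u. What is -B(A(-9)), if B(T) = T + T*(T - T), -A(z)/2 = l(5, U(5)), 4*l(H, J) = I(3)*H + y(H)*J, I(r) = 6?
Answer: 25/2 ≈ 12.500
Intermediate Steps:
U(u) = -6 + u
l(H, J) = 3*H/2 + 5*J/4 (l(H, J) = (6*H + 5*J)/4 = (5*J + 6*H)/4 = 3*H/2 + 5*J/4)
A(z) = -25/2 (A(z) = -2*((3/2)*5 + 5*(-6 + 5)/4) = -2*(15/2 + (5/4)*(-1)) = -2*(15/2 - 5/4) = -2*25/4 = -25/2)
B(T) = T (B(T) = T + T*0 = T + 0 = T)
-B(A(-9)) = -1*(-25/2) = 25/2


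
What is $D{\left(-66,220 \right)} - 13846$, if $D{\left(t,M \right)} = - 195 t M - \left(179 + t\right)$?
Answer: $2817441$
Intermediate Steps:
$D{\left(t,M \right)} = -179 - t - 195 M t$ ($D{\left(t,M \right)} = - 195 M t - \left(179 + t\right) = -179 - t - 195 M t$)
$D{\left(-66,220 \right)} - 13846 = \left(-179 - -66 - 42900 \left(-66\right)\right) - 13846 = \left(-179 + 66 + 2831400\right) - 13846 = 2831287 - 13846 = 2817441$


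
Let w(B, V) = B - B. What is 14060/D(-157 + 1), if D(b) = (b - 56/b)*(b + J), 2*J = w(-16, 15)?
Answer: 703/1214 ≈ 0.57908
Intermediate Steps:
w(B, V) = 0
J = 0 (J = (½)*0 = 0)
D(b) = b*(b - 56/b) (D(b) = (b - 56/b)*(b + 0) = (b - 56/b)*b = b*(b - 56/b))
14060/D(-157 + 1) = 14060/(-56 + (-157 + 1)²) = 14060/(-56 + (-156)²) = 14060/(-56 + 24336) = 14060/24280 = 14060*(1/24280) = 703/1214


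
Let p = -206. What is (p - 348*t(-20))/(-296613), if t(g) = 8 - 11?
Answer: -838/296613 ≈ -0.0028252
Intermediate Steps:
t(g) = -3
(p - 348*t(-20))/(-296613) = (-206 - 348*(-3))/(-296613) = (-206 + 1044)*(-1/296613) = 838*(-1/296613) = -838/296613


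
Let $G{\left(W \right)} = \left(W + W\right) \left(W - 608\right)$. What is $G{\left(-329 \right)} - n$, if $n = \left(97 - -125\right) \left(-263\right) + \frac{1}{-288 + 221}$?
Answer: $\frac{45220445}{67} \approx 6.7493 \cdot 10^{5}$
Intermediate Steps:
$n = - \frac{3911863}{67}$ ($n = \left(97 + 125\right) \left(-263\right) + \frac{1}{-67} = 222 \left(-263\right) - \frac{1}{67} = -58386 - \frac{1}{67} = - \frac{3911863}{67} \approx -58386.0$)
$G{\left(W \right)} = 2 W \left(-608 + W\right)$
$G{\left(-329 \right)} - n = 2 \left(-329\right) \left(-608 - 329\right) - - \frac{3911863}{67} = 2 \left(-329\right) \left(-937\right) + \frac{3911863}{67} = 616546 + \frac{3911863}{67} = \frac{45220445}{67}$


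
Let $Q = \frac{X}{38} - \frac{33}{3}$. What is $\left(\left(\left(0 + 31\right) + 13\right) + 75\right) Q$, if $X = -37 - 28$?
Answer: $- \frac{57477}{38} \approx -1512.6$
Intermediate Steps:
$X = -65$ ($X = -37 - 28 = -65$)
$Q = - \frac{483}{38}$ ($Q = - \frac{65}{38} - \frac{33}{3} = \left(-65\right) \frac{1}{38} - 11 = - \frac{65}{38} - 11 = - \frac{483}{38} \approx -12.711$)
$\left(\left(\left(0 + 31\right) + 13\right) + 75\right) Q = \left(\left(\left(0 + 31\right) + 13\right) + 75\right) \left(- \frac{483}{38}\right) = \left(\left(31 + 13\right) + 75\right) \left(- \frac{483}{38}\right) = \left(44 + 75\right) \left(- \frac{483}{38}\right) = 119 \left(- \frac{483}{38}\right) = - \frac{57477}{38}$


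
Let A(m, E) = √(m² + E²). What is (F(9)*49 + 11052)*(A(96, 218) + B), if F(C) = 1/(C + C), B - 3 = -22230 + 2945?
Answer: -1918414385/9 + 198985*√14185/9 ≈ -2.1052e+8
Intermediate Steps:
B = -19282 (B = 3 + (-22230 + 2945) = 3 - 19285 = -19282)
F(C) = 1/(2*C)
A(m, E) = √(E² + m²)
(F(9)*49 + 11052)*(A(96, 218) + B) = (((½)/9)*49 + 11052)*(√(218² + 96²) - 19282) = (((½)*(⅑))*49 + 11052)*(√(47524 + 9216) - 19282) = ((1/18)*49 + 11052)*(√56740 - 19282) = (49/18 + 11052)*(2*√14185 - 19282) = 198985*(-19282 + 2*√14185)/18 = -1918414385/9 + 198985*√14185/9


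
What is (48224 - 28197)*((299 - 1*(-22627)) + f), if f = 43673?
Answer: 1333778173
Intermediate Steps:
(48224 - 28197)*((299 - 1*(-22627)) + f) = (48224 - 28197)*((299 - 1*(-22627)) + 43673) = 20027*((299 + 22627) + 43673) = 20027*(22926 + 43673) = 20027*66599 = 1333778173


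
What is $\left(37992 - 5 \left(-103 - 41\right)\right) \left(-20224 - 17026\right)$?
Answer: $-1442022000$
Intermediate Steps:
$\left(37992 - 5 \left(-103 - 41\right)\right) \left(-20224 - 17026\right) = \left(37992 - -720\right) \left(-37250\right) = \left(37992 + 720\right) \left(-37250\right) = 38712 \left(-37250\right) = -1442022000$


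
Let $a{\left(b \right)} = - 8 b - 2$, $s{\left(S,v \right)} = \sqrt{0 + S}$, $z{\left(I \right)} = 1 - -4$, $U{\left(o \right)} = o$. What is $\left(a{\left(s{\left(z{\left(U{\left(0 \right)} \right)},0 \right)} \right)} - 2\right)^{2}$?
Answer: $336 + 64 \sqrt{5} \approx 479.11$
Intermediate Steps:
$z{\left(I \right)} = 5$ ($z{\left(I \right)} = 1 + 4 = 5$)
$s{\left(S,v \right)} = \sqrt{S}$
$a{\left(b \right)} = -2 - 8 b$
$\left(a{\left(s{\left(z{\left(U{\left(0 \right)} \right)},0 \right)} \right)} - 2\right)^{2} = \left(\left(-2 - 8 \sqrt{5}\right) - 2\right)^{2} = \left(-4 - 8 \sqrt{5}\right)^{2}$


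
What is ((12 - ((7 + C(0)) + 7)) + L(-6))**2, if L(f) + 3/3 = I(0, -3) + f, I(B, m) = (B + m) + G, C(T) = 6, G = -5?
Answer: 529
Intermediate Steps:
I(B, m) = -5 + B + m (I(B, m) = (B + m) - 5 = -5 + B + m)
L(f) = -9 + f (L(f) = -1 + ((-5 + 0 - 3) + f) = -1 + (-8 + f) = -9 + f)
((12 - ((7 + C(0)) + 7)) + L(-6))**2 = ((12 - ((7 + 6) + 7)) + (-9 - 6))**2 = ((12 - (13 + 7)) - 15)**2 = ((12 - 1*20) - 15)**2 = ((12 - 20) - 15)**2 = (-8 - 15)**2 = (-23)**2 = 529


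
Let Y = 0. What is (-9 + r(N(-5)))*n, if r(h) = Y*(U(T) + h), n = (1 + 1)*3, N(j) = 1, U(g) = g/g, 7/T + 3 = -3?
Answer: -54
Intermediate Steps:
T = -7/6 (T = 7/(-3 - 3) = 7/(-6) = 7*(-1/6) = -7/6 ≈ -1.1667)
U(g) = 1
n = 6 (n = 2*3 = 6)
r(h) = 0 (r(h) = 0*(1 + h) = 0)
(-9 + r(N(-5)))*n = (-9 + 0)*6 = -9*6 = -54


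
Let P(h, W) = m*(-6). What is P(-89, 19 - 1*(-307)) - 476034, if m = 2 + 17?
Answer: -476148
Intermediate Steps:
m = 19
P(h, W) = -114 (P(h, W) = 19*(-6) = -114)
P(-89, 19 - 1*(-307)) - 476034 = -114 - 476034 = -476148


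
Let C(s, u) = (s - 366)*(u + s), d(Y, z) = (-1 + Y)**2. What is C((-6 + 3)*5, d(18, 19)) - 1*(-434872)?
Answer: 330478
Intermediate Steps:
C(s, u) = (-366 + s)*(s + u)
C((-6 + 3)*5, d(18, 19)) - 1*(-434872) = (((-6 + 3)*5)**2 - 366*(-6 + 3)*5 - 366*(-1 + 18)**2 + ((-6 + 3)*5)*(-1 + 18)**2) - 1*(-434872) = ((-3*5)**2 - (-1098)*5 - 366*17**2 - 3*5*17**2) + 434872 = ((-15)**2 - 366*(-15) - 366*289 - 15*289) + 434872 = (225 + 5490 - 105774 - 4335) + 434872 = -104394 + 434872 = 330478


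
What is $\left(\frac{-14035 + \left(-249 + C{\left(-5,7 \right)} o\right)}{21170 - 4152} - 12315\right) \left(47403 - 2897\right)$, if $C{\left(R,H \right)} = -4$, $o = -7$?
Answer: $- \frac{4664026876278}{8509} \approx -5.4813 \cdot 10^{8}$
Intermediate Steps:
$\left(\frac{-14035 + \left(-249 + C{\left(-5,7 \right)} o\right)}{21170 - 4152} - 12315\right) \left(47403 - 2897\right) = \left(\frac{-14035 - 221}{21170 - 4152} - 12315\right) \left(47403 - 2897\right) = \left(\frac{-14035 + \left(-249 + 28\right)}{17018} - 12315\right) 44506 = \left(\left(-14035 - 221\right) \frac{1}{17018} - 12315\right) 44506 = \left(\left(-14256\right) \frac{1}{17018} - 12315\right) 44506 = \left(- \frac{7128}{8509} - 12315\right) 44506 = \left(- \frac{104795463}{8509}\right) 44506 = - \frac{4664026876278}{8509}$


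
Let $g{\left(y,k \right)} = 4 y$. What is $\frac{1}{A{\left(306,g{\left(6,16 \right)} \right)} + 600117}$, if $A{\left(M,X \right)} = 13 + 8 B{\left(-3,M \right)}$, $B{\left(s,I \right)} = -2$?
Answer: $\frac{1}{600114} \approx 1.6664 \cdot 10^{-6}$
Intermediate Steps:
$A{\left(M,X \right)} = -3$ ($A{\left(M,X \right)} = 13 + 8 \left(-2\right) = 13 - 16 = -3$)
$\frac{1}{A{\left(306,g{\left(6,16 \right)} \right)} + 600117} = \frac{1}{-3 + 600117} = \frac{1}{600114}$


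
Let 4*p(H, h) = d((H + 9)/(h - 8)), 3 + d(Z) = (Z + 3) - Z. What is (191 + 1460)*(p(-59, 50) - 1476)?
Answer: -2436876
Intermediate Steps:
d(Z) = 0 (d(Z) = -3 + ((Z + 3) - Z) = -3 + ((3 + Z) - Z) = -3 + 3 = 0)
p(H, h) = 0 (p(H, h) = (¼)*0 = 0)
(191 + 1460)*(p(-59, 50) - 1476) = (191 + 1460)*(0 - 1476) = 1651*(-1476) = -2436876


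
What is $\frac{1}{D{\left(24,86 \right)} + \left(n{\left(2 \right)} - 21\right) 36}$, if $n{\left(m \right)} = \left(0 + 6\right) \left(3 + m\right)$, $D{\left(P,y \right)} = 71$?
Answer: $\frac{1}{395} \approx 0.0025316$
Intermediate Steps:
$n{\left(m \right)} = 18 + 6 m$ ($n{\left(m \right)} = 6 \left(3 + m\right) = 18 + 6 m$)
$\frac{1}{D{\left(24,86 \right)} + \left(n{\left(2 \right)} - 21\right) 36} = \frac{1}{71 + \left(\left(18 + 6 \cdot 2\right) - 21\right) 36} = \frac{1}{71 + \left(\left(18 + 12\right) - 21\right) 36} = \frac{1}{71 + \left(30 - 21\right) 36} = \frac{1}{71 + 9 \cdot 36} = \frac{1}{71 + 324} = \frac{1}{395}$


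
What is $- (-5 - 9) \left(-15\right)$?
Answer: $-210$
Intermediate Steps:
$- (-5 - 9) \left(-15\right) = \left(-1\right) \left(-14\right) \left(-15\right) = 14 \left(-15\right) = -210$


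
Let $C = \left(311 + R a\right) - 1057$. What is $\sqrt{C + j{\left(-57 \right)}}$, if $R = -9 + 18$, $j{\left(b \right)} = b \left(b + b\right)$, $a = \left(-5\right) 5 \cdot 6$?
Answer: $\sqrt{4402} \approx 66.348$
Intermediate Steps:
$a = -150$ ($a = \left(-25\right) 6 = -150$)
$j{\left(b \right)} = 2 b^{2}$ ($j{\left(b \right)} = b 2 b = 2 b^{2}$)
$R = 9$
$C = -2096$ ($C = \left(311 + 9 \left(-150\right)\right) - 1057 = \left(311 - 1350\right) - 1057 = -1039 - 1057 = -2096$)
$\sqrt{C + j{\left(-57 \right)}} = \sqrt{-2096 + 2 \left(-57\right)^{2}} = \sqrt{-2096 + 2 \cdot 3249} = \sqrt{-2096 + 6498} = \sqrt{4402}$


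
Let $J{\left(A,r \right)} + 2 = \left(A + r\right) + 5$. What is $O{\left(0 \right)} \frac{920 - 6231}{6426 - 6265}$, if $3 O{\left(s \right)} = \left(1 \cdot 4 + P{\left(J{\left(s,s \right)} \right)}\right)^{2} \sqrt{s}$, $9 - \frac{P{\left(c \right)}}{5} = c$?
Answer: $0$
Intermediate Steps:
$J{\left(A,r \right)} = 3 + A + r$ ($J{\left(A,r \right)} = -2 + \left(\left(A + r\right) + 5\right) = -2 + \left(5 + A + r\right) = 3 + A + r$)
$P{\left(c \right)} = 45 - 5 c$
$O{\left(s \right)} = \frac{\sqrt{s} \left(34 - 10 s\right)^{2}}{3}$ ($O{\left(s \right)} = \frac{\left(1 \cdot 4 - \left(-45 + 5 \left(3 + s + s\right)\right)\right)^{2} \sqrt{s}}{3} = \frac{\left(4 - \left(-45 + 5 \left(3 + 2 s\right)\right)\right)^{2} \sqrt{s}}{3} = \frac{\left(4 + \left(45 - \left(15 + 10 s\right)\right)\right)^{2} \sqrt{s}}{3} = \frac{\left(4 - \left(-30 + 10 s\right)\right)^{2} \sqrt{s}}{3} = \frac{\left(34 - 10 s\right)^{2} \sqrt{s}}{3} = \frac{\sqrt{s} \left(34 - 10 s\right)^{2}}{3}$)
$O{\left(0 \right)} \frac{920 - 6231}{6426 - 6265} = \frac{4 \sqrt{0} \left(-17 + 5 \cdot 0\right)^{2}}{3} \frac{920 - 6231}{6426 - 6265} = \frac{4}{3} \cdot 0 \left(-17 + 0\right)^{2} \left(- \frac{5311}{161}\right) = \frac{4}{3} \cdot 0 \left(-17\right)^{2} \left(\left(-5311\right) \frac{1}{161}\right) = \frac{4}{3} \cdot 0 \cdot 289 \left(- \frac{5311}{161}\right) = 0 \left(- \frac{5311}{161}\right) = 0$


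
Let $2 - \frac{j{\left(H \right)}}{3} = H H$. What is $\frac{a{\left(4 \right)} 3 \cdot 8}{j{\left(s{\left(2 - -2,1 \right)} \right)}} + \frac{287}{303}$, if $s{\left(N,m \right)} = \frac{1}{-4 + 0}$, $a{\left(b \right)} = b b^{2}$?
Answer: $\frac{2491073}{9393} \approx 265.21$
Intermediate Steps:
$a{\left(b \right)} = b^{3}$
$s{\left(N,m \right)} = - \frac{1}{4}$ ($s{\left(N,m \right)} = \frac{1}{-4} = - \frac{1}{4}$)
$j{\left(H \right)} = 6 - 3 H^{2}$ ($j{\left(H \right)} = 6 - 3 H H = 6 - 3 H^{2}$)
$\frac{a{\left(4 \right)} 3 \cdot 8}{j{\left(s{\left(2 - -2,1 \right)} \right)}} + \frac{287}{303} = \frac{4^{3} \cdot 3 \cdot 8}{6 - 3 \left(- \frac{1}{4}\right)^{2}} + \frac{287}{303} = \frac{64 \cdot 3 \cdot 8}{6 - \frac{3}{16}} + 287 \cdot \frac{1}{303} = \frac{192 \cdot 8}{6 - \frac{3}{16}} + \frac{287}{303} = \frac{1536}{\frac{93}{16}} + \frac{287}{303} = 1536 \cdot \frac{16}{93} + \frac{287}{303} = \frac{8192}{31} + \frac{287}{303} = \frac{2491073}{9393}$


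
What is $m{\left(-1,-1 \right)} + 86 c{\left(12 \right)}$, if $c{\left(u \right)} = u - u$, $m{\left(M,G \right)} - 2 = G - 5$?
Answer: $-4$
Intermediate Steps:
$m{\left(M,G \right)} = -3 + G$ ($m{\left(M,G \right)} = 2 + \left(G - 5\right) = 2 + \left(-5 + G\right) = -3 + G$)
$c{\left(u \right)} = 0$
$m{\left(-1,-1 \right)} + 86 c{\left(12 \right)} = \left(-3 - 1\right) + 86 \cdot 0 = -4 + 0 = -4$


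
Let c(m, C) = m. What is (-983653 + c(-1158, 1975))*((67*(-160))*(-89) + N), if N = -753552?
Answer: -197482180208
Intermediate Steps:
(-983653 + c(-1158, 1975))*((67*(-160))*(-89) + N) = (-983653 - 1158)*((67*(-160))*(-89) - 753552) = -984811*(-10720*(-89) - 753552) = -984811*(954080 - 753552) = -984811*200528 = -197482180208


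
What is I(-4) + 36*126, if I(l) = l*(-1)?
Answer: 4540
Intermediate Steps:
I(l) = -l
I(-4) + 36*126 = -1*(-4) + 36*126 = 4 + 4536 = 4540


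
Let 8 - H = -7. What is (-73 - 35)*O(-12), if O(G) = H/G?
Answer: 135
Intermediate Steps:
H = 15 (H = 8 - 1*(-7) = 8 + 7 = 15)
O(G) = 15/G
(-73 - 35)*O(-12) = (-73 - 35)*(15/(-12)) = -1620*(-1)/12 = -108*(-5/4) = 135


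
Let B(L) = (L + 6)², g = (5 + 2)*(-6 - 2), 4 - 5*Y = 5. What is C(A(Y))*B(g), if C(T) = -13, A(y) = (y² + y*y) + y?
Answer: -32500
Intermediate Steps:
Y = -⅕ (Y = ⅘ - ⅕*5 = ⅘ - 1 = -⅕ ≈ -0.20000)
A(y) = y + 2*y² (A(y) = (y² + y²) + y = 2*y² + y = y + 2*y²)
g = -56 (g = 7*(-8) = -56)
B(L) = (6 + L)²
C(A(Y))*B(g) = -13*(6 - 56)² = -13*(-50)² = -13*2500 = -32500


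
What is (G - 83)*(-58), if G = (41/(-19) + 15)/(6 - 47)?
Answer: 3764258/779 ≈ 4832.2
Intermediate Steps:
G = -244/779 (G = (41*(-1/19) + 15)/(-41) = (-41/19 + 15)*(-1/41) = (244/19)*(-1/41) = -244/779 ≈ -0.31322)
(G - 83)*(-58) = (-244/779 - 83)*(-58) = -64901/779*(-58) = 3764258/779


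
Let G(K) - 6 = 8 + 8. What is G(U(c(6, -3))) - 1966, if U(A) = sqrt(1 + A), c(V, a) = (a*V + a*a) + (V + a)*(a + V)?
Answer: -1944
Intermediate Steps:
c(V, a) = a**2 + (V + a)**2 + V*a (c(V, a) = (V*a + a**2) + (V + a)*(V + a) = (a**2 + V*a) + (V + a)**2 = a**2 + (V + a)**2 + V*a)
G(K) = 22 (G(K) = 6 + (8 + 8) = 6 + 16 = 22)
G(U(c(6, -3))) - 1966 = 22 - 1966 = -1944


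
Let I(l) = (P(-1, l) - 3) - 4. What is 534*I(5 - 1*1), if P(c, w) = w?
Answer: -1602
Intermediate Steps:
I(l) = -7 + l (I(l) = (l - 3) - 4 = (-3 + l) - 4 = -7 + l)
534*I(5 - 1*1) = 534*(-7 + (5 - 1*1)) = 534*(-7 + (5 - 1)) = 534*(-7 + 4) = 534*(-3) = -1602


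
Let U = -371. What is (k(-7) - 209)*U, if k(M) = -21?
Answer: 85330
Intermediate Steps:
(k(-7) - 209)*U = (-21 - 209)*(-371) = -230*(-371) = 85330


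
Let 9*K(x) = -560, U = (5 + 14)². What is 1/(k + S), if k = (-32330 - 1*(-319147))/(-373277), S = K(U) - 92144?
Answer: -3359493/309768739465 ≈ -1.0845e-5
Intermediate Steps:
U = 361 (U = 19² = 361)
K(x) = -560/9 (K(x) = (⅑)*(-560) = -560/9)
S = -829856/9 (S = -560/9 - 92144 = -829856/9 ≈ -92206.)
k = -286817/373277 (k = (-32330 + 319147)*(-1/373277) = 286817*(-1/373277) = -286817/373277 ≈ -0.76838)
1/(k + S) = 1/(-286817/373277 - 829856/9) = 1/(-309768739465/3359493) = -3359493/309768739465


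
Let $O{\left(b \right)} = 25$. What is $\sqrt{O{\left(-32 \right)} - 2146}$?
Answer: $i \sqrt{2121} \approx 46.054 i$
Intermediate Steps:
$\sqrt{O{\left(-32 \right)} - 2146} = \sqrt{25 - 2146} = \sqrt{-2121} = i \sqrt{2121}$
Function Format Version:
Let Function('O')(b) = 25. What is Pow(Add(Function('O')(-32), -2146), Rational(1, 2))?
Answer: Mul(I, Pow(2121, Rational(1, 2))) ≈ Mul(46.054, I)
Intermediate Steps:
Pow(Add(Function('O')(-32), -2146), Rational(1, 2)) = Pow(Add(25, -2146), Rational(1, 2)) = Pow(-2121, Rational(1, 2)) = Mul(I, Pow(2121, Rational(1, 2)))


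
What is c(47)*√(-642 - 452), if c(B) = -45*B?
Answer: -2115*I*√1094 ≈ -69955.0*I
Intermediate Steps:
c(47)*√(-642 - 452) = (-45*47)*√(-642 - 452) = -2115*I*√1094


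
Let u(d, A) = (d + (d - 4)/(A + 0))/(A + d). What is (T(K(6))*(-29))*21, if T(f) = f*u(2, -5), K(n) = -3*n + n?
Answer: -29232/5 ≈ -5846.4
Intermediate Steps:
K(n) = -2*n
u(d, A) = (d + (-4 + d)/A)/(A + d)
T(f) = -4*f/5 (T(f) = f*((-4 + 2 - 5*2)/((-5)*(-5 + 2))) = f*(-⅕*(-4 + 2 - 10)/(-3)) = f*(-⅕*(-⅓)*(-12)) = f*(-⅘) = -4*f/5)
(T(K(6))*(-29))*21 = (-(-8)*6/5*(-29))*21 = (-⅘*(-12)*(-29))*21 = ((48/5)*(-29))*21 = -1392/5*21 = -29232/5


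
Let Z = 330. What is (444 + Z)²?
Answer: 599076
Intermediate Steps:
(444 + Z)² = (444 + 330)² = 774² = 599076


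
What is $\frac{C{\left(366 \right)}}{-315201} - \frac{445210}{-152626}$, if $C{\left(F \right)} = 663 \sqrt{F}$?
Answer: $\frac{222605}{76313} - \frac{221 \sqrt{366}}{105067} \approx 2.8768$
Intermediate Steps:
$\frac{C{\left(366 \right)}}{-315201} - \frac{445210}{-152626} = \frac{663 \sqrt{366}}{-315201} - \frac{445210}{-152626} = 663 \sqrt{366} \left(- \frac{1}{315201}\right) - - \frac{222605}{76313} = - \frac{221 \sqrt{366}}{105067} + \frac{222605}{76313} = \frac{222605}{76313} - \frac{221 \sqrt{366}}{105067}$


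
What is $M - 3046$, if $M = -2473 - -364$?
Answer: $-5155$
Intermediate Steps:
$M = -2109$ ($M = -2473 + 364 = -2109$)
$M - 3046 = -2109 - 3046 = -5155$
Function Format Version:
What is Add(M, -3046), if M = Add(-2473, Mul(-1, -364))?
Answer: -5155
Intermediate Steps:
M = -2109 (M = Add(-2473, 364) = -2109)
Add(M, -3046) = Add(-2109, -3046) = -5155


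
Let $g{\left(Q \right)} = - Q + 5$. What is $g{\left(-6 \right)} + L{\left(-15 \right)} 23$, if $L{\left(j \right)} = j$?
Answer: $-334$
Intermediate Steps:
$g{\left(Q \right)} = 5 - Q$
$g{\left(-6 \right)} + L{\left(-15 \right)} 23 = \left(5 - -6\right) - 345 = \left(5 + 6\right) - 345 = 11 - 345 = -334$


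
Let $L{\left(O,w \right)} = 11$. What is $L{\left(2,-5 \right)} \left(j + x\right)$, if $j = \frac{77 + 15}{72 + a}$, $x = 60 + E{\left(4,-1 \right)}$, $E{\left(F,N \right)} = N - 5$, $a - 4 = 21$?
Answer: $\frac{58630}{97} \approx 604.43$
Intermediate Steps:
$a = 25$ ($a = 4 + 21 = 25$)
$E{\left(F,N \right)} = -5 + N$
$x = 54$ ($x = 60 - 6 = 54$)
$j = \frac{92}{97}$ ($j = \frac{77 + 15}{72 + 25} = \frac{92}{97} \approx 0.94845$)
$L{\left(2,-5 \right)} \left(j + x\right) = 11 \left(\frac{92}{97} + 54\right) = 11 \cdot \frac{5330}{97} = \frac{58630}{97}$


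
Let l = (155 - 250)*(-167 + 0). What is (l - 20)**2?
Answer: 251064025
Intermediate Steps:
l = 15865 (l = -95*(-167) = 15865)
(l - 20)**2 = (15865 - 20)**2 = 15845**2 = 251064025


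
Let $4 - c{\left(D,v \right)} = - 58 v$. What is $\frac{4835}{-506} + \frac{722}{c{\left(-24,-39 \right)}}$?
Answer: $- \frac{5641381}{571274} \approx -9.8751$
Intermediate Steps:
$c{\left(D,v \right)} = 4 + 58 v$ ($c{\left(D,v \right)} = 4 - - 58 v = 4 + 58 v$)
$\frac{4835}{-506} + \frac{722}{c{\left(-24,-39 \right)}} = \frac{4835}{-506} + \frac{722}{4 + 58 \left(-39\right)} = 4835 \left(- \frac{1}{506}\right) + \frac{722}{4 - 2262} = - \frac{4835}{506} + \frac{722}{-2258} = - \frac{4835}{506} + 722 \left(- \frac{1}{2258}\right) = - \frac{4835}{506} - \frac{361}{1129} = - \frac{5641381}{571274}$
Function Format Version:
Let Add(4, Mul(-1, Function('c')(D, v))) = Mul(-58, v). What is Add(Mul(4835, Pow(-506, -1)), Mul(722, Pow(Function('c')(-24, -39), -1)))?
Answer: Rational(-5641381, 571274) ≈ -9.8751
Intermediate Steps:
Function('c')(D, v) = Add(4, Mul(58, v)) (Function('c')(D, v) = Add(4, Mul(-1, Mul(-58, v))) = Add(4, Mul(58, v)))
Add(Mul(4835, Pow(-506, -1)), Mul(722, Pow(Function('c')(-24, -39), -1))) = Add(Mul(4835, Pow(-506, -1)), Mul(722, Pow(Add(4, Mul(58, -39)), -1))) = Add(Mul(4835, Rational(-1, 506)), Mul(722, Pow(Add(4, -2262), -1))) = Add(Rational(-4835, 506), Mul(722, Pow(-2258, -1))) = Add(Rational(-4835, 506), Mul(722, Rational(-1, 2258))) = Add(Rational(-4835, 506), Rational(-361, 1129)) = Rational(-5641381, 571274)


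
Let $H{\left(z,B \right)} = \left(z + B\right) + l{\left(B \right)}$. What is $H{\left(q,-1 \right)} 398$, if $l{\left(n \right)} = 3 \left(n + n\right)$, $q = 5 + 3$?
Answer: $398$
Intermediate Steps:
$q = 8$
$l{\left(n \right)} = 6 n$ ($l{\left(n \right)} = 3 \cdot 2 n = 6 n$)
$H{\left(z,B \right)} = z + 7 B$ ($H{\left(z,B \right)} = \left(z + B\right) + 6 B = \left(B + z\right) + 6 B = z + 7 B$)
$H{\left(q,-1 \right)} 398 = \left(8 + 7 \left(-1\right)\right) 398 = \left(8 - 7\right) 398 = 1 \cdot 398 = 398$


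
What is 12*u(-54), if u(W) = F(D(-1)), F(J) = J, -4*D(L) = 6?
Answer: -18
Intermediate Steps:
D(L) = -3/2 (D(L) = -¼*6 = -3/2)
u(W) = -3/2
12*u(-54) = 12*(-3/2) = -18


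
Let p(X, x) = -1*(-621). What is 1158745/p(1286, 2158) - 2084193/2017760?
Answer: 2336775027347/1253028960 ≈ 1864.9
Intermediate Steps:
p(X, x) = 621
1158745/p(1286, 2158) - 2084193/2017760 = 1158745/621 - 2084193/2017760 = 2336775027347/1253028960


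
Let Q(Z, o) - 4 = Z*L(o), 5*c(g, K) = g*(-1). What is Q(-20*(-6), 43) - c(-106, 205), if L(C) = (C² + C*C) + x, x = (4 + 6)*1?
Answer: 2224714/5 ≈ 4.4494e+5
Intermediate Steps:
x = 10 (x = 10*1 = 10)
c(g, K) = -g/5 (c(g, K) = (g*(-1))/5 = (-g)/5 = -g/5)
L(C) = 10 + 2*C² (L(C) = (C² + C*C) + 10 = (C² + C²) + 10 = 2*C² + 10 = 10 + 2*C²)
Q(Z, o) = 4 + Z*(10 + 2*o²)
Q(-20*(-6), 43) - c(-106, 205) = (4 + 2*(-20*(-6))*(5 + 43²)) - (-1)*(-106)/5 = (4 + 2*120*(5 + 1849)) - 1*106/5 = (4 + 2*120*1854) - 106/5 = (4 + 444960) - 106/5 = 444964 - 106/5 = 2224714/5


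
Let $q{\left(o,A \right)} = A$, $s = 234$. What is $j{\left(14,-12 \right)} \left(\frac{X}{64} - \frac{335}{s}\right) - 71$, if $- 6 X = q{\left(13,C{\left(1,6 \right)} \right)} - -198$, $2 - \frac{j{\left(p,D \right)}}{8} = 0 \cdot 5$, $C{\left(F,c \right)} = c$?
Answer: $- \frac{23963}{234} \approx -102.41$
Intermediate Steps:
$j{\left(p,D \right)} = 16$ ($j{\left(p,D \right)} = 16 - 8 \cdot 0 \cdot 5 = 16 - 0 = 16 + 0 = 16$)
$X = -34$ ($X = - \frac{6 - -198}{6} = - \frac{6 + 198}{6} = \left(- \frac{1}{6}\right) 204 = -34$)
$j{\left(14,-12 \right)} \left(\frac{X}{64} - \frac{335}{s}\right) - 71 = 16 \left(- \frac{34}{64} - \frac{335}{234}\right) - 71 = 16 \left(\left(-34\right) \frac{1}{64} - \frac{335}{234}\right) - 71 = 16 \left(- \frac{17}{32} - \frac{335}{234}\right) - 71 = 16 \left(- \frac{7349}{3744}\right) - 71 = - \frac{7349}{234} - 71 = - \frac{23963}{234}$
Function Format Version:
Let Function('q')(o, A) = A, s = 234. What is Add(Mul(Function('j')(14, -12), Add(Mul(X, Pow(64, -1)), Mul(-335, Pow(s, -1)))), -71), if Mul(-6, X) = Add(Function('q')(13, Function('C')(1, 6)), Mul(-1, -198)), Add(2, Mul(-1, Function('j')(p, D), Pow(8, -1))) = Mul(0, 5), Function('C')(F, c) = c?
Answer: Rational(-23963, 234) ≈ -102.41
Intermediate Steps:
Function('j')(p, D) = 16 (Function('j')(p, D) = Add(16, Mul(-8, Mul(0, 5))) = Add(16, Mul(-8, 0)) = Add(16, 0) = 16)
X = -34 (X = Mul(Rational(-1, 6), Add(6, Mul(-1, -198))) = Mul(Rational(-1, 6), Add(6, 198)) = Mul(Rational(-1, 6), 204) = -34)
Add(Mul(Function('j')(14, -12), Add(Mul(X, Pow(64, -1)), Mul(-335, Pow(s, -1)))), -71) = Add(Mul(16, Add(Mul(-34, Pow(64, -1)), Mul(-335, Pow(234, -1)))), -71) = Add(Mul(16, Add(Mul(-34, Rational(1, 64)), Mul(-335, Rational(1, 234)))), -71) = Add(Mul(16, Add(Rational(-17, 32), Rational(-335, 234))), -71) = Add(Mul(16, Rational(-7349, 3744)), -71) = Add(Rational(-7349, 234), -71) = Rational(-23963, 234)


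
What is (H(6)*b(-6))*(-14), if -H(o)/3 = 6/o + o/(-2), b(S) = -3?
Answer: 252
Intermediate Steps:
H(o) = -18/o + 3*o/2 (H(o) = -3*(6/o + o/(-2)) = -3*(6/o + o*(-½)) = -3*(6/o - o/2) = -18/o + 3*o/2)
(H(6)*b(-6))*(-14) = ((-18/6 + (3/2)*6)*(-3))*(-14) = ((-18*⅙ + 9)*(-3))*(-14) = ((-3 + 9)*(-3))*(-14) = (6*(-3))*(-14) = -18*(-14) = 252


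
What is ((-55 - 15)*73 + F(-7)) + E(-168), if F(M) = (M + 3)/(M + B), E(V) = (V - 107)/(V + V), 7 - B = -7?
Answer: -1716877/336 ≈ -5109.8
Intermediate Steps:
B = 14 (B = 7 - 1*(-7) = 7 + 7 = 14)
E(V) = (-107 + V)/(2*V) (E(V) = (-107 + V)/((2*V)) = (-107 + V)*(1/(2*V)) = (-107 + V)/(2*V))
F(M) = (3 + M)/(14 + M) (F(M) = (M + 3)/(M + 14) = (3 + M)/(14 + M))
((-55 - 15)*73 + F(-7)) + E(-168) = ((-55 - 15)*73 + (3 - 7)/(14 - 7)) + (½)*(-107 - 168)/(-168) = (-70*73 - 4/7) + (½)*(-1/168)*(-275) = (-5110 + (⅐)*(-4)) + 275/336 = (-5110 - 4/7) + 275/336 = -35774/7 + 275/336 = -1716877/336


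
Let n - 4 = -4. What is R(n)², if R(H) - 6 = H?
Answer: 36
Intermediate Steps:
n = 0 (n = 4 - 4 = 0)
R(H) = 6 + H
R(n)² = (6 + 0)² = 6² = 36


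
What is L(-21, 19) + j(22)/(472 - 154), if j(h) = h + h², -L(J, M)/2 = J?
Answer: 6931/159 ≈ 43.591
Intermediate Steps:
L(J, M) = -2*J
L(-21, 19) + j(22)/(472 - 154) = -2*(-21) + (22*(1 + 22))/(472 - 154) = 42 + (22*23)/318 = 42 + (1/318)*506 = 42 + 253/159 = 6931/159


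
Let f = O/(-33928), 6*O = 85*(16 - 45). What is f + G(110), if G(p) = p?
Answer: 22394945/203568 ≈ 110.01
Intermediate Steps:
O = -2465/6 (O = (85*(16 - 45))/6 = (85*(-29))/6 = (1/6)*(-2465) = -2465/6 ≈ -410.83)
f = 2465/203568 (f = -2465/6/(-33928) = -2465/6*(-1/33928) = 2465/203568 ≈ 0.012109)
f + G(110) = 2465/203568 + 110 = 22394945/203568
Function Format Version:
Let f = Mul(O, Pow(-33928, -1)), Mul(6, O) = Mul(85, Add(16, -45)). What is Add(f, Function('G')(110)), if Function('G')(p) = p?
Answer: Rational(22394945, 203568) ≈ 110.01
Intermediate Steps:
O = Rational(-2465, 6) (O = Mul(Rational(1, 6), Mul(85, Add(16, -45))) = Mul(Rational(1, 6), Mul(85, -29)) = Mul(Rational(1, 6), -2465) = Rational(-2465, 6) ≈ -410.83)
f = Rational(2465, 203568) (f = Mul(Rational(-2465, 6), Pow(-33928, -1)) = Mul(Rational(-2465, 6), Rational(-1, 33928)) = Rational(2465, 203568) ≈ 0.012109)
Add(f, Function('G')(110)) = Add(Rational(2465, 203568), 110) = Rational(22394945, 203568)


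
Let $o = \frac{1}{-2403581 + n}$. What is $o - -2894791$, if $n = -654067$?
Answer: $\frac{8851251911567}{3057648} \approx 2.8948 \cdot 10^{6}$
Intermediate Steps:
$o = - \frac{1}{3057648}$ ($o = \frac{1}{-2403581 - 654067} = \frac{1}{-3057648} = - \frac{1}{3057648} \approx -3.2705 \cdot 10^{-7}$)
$o - -2894791 = - \frac{1}{3057648} - -2894791 = - \frac{1}{3057648} + 2894791 = \frac{8851251911567}{3057648}$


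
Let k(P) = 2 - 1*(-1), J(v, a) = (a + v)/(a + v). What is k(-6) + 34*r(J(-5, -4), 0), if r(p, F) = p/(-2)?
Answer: -14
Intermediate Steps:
J(v, a) = 1
r(p, F) = -p/2 (r(p, F) = p*(-½) = -p/2)
k(P) = 3 (k(P) = 2 + 1 = 3)
k(-6) + 34*r(J(-5, -4), 0) = 3 + 34*(-½*1) = 3 + 34*(-½) = 3 - 17 = -14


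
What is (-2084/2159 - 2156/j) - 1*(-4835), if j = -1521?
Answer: 15878846605/3283839 ≈ 4835.5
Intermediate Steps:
(-2084/2159 - 2156/j) - 1*(-4835) = (-2084/2159 - 2156/(-1521)) - 1*(-4835) = (-2084*1/2159 - 2156*(-1/1521)) + 4835 = (-2084/2159 + 2156/1521) + 4835 = 1485040/3283839 + 4835 = 15878846605/3283839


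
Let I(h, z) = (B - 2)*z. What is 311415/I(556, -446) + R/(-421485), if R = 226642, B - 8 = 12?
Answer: -14786248139/375964620 ≈ -39.329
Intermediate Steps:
B = 20 (B = 8 + 12 = 20)
I(h, z) = 18*z (I(h, z) = (20 - 2)*z = 18*z)
311415/I(556, -446) + R/(-421485) = 311415/((18*(-446))) + 226642/(-421485) = 311415/(-8028) + 226642*(-1/421485) = 311415*(-1/8028) - 226642/421485 = -103805/2676 - 226642/421485 = -14786248139/375964620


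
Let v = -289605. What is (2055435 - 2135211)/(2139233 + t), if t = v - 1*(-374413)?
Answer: -26592/741347 ≈ -0.035870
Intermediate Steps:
t = 84808 (t = -289605 - 1*(-374413) = -289605 + 374413 = 84808)
(2055435 - 2135211)/(2139233 + t) = (2055435 - 2135211)/(2139233 + 84808) = -79776/2224041 = -79776*1/2224041 = -26592/741347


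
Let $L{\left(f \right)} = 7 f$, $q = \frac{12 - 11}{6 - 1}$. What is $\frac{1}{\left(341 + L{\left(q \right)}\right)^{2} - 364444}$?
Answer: $- \frac{25}{6180156} \approx -4.0452 \cdot 10^{-6}$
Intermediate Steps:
$q = \frac{1}{5}$ ($q = 1 \cdot \frac{1}{5} = \frac{1}{5} \approx 0.2$)
$\frac{1}{\left(341 + L{\left(q \right)}\right)^{2} - 364444} = \frac{1}{\left(341 + 7 \cdot \frac{1}{5}\right)^{2} - 364444} = \frac{1}{\left(341 + \frac{7}{5}\right)^{2} - 364444} = \frac{1}{\left(\frac{1712}{5}\right)^{2} - 364444} = \frac{1}{\frac{2930944}{25} - 364444} = \frac{1}{- \frac{6180156}{25}} = - \frac{25}{6180156}$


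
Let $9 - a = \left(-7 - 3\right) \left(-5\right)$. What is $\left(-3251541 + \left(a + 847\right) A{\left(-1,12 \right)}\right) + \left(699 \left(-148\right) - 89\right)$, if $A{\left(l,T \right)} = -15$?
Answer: $-3367172$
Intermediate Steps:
$a = -41$ ($a = 9 - \left(-7 - 3\right) \left(-5\right) = 9 - \left(-10\right) \left(-5\right) = 9 - 50 = -41$)
$\left(-3251541 + \left(a + 847\right) A{\left(-1,12 \right)}\right) + \left(699 \left(-148\right) - 89\right) = \left(-3251541 + \left(-41 + 847\right) \left(-15\right)\right) + \left(699 \left(-148\right) - 89\right) = \left(-3251541 + 806 \left(-15\right)\right) - 103541 = \left(-3251541 - 12090\right) - 103541 = -3263631 - 103541 = -3367172$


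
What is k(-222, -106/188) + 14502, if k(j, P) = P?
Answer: 1363135/94 ≈ 14501.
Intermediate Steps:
k(-222, -106/188) + 14502 = -106/188 + 14502 = -106*1/188 + 14502 = -53/94 + 14502 = 1363135/94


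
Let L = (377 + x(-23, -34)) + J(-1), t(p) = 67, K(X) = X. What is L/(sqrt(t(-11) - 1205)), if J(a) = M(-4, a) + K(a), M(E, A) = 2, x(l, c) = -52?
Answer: -163*I*sqrt(1138)/569 ≈ -9.6638*I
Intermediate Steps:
J(a) = 2 + a
L = 326 (L = (377 - 52) + (2 - 1) = 325 + 1 = 326)
L/(sqrt(t(-11) - 1205)) = 326/(sqrt(67 - 1205)) = 326/(sqrt(-1138)) = 326/((I*sqrt(1138))) = 326*(-I*sqrt(1138)/1138) = -163*I*sqrt(1138)/569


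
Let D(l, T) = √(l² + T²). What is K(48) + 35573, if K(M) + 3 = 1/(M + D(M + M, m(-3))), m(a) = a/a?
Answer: 245895362/6913 + √9217/6913 ≈ 35570.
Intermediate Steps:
m(a) = 1
D(l, T) = √(T² + l²)
K(M) = -3 + 1/(M + √(1 + 4*M²)) (K(M) = -3 + 1/(M + √(1² + (M + M)²)) = -3 + 1/(M + √(1 + (2*M)²)) = -3 + 1/(M + √(1 + 4*M²)))
K(48) + 35573 = (1 - 3*48 - 3*√(1 + 4*48²))/(48 + √(1 + 4*48²)) + 35573 = (1 - 144 - 3*√(1 + 4*2304))/(48 + √(1 + 4*2304)) + 35573 = (1 - 144 - 3*√(1 + 9216))/(48 + √(1 + 9216)) + 35573 = (1 - 144 - 3*√9217)/(48 + √9217) + 35573 = (-143 - 3*√9217)/(48 + √9217) + 35573 = 35573 + (-143 - 3*√9217)/(48 + √9217)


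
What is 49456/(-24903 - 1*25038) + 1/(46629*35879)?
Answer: -9193331274595/9283487493159 ≈ -0.99029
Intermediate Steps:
49456/(-24903 - 1*25038) + 1/(46629*35879) = 49456/(-24903 - 25038) + (1/46629)*(1/35879) = 49456/(-49941) + 1/1673001891 = 49456*(-1/49941) + 1/1673001891 = -49456/49941 + 1/1673001891 = -9193331274595/9283487493159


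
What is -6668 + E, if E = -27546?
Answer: -34214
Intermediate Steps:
-6668 + E = -6668 - 27546 = -34214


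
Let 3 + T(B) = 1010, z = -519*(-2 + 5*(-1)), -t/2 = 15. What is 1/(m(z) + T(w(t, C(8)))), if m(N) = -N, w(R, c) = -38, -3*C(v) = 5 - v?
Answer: -1/2626 ≈ -0.00038081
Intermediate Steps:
C(v) = -5/3 + v/3 (C(v) = -(5 - v)/3 = -5/3 + v/3)
t = -30 (t = -2*15 = -30)
z = 3633 (z = -519*(-2 - 5) = -519*(-7) = 3633)
T(B) = 1007 (T(B) = -3 + 1010 = 1007)
1/(m(z) + T(w(t, C(8)))) = 1/(-1*3633 + 1007) = 1/(-3633 + 1007) = 1/(-2626) = -1/2626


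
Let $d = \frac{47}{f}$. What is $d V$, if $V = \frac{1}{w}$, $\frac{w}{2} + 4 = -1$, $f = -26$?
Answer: $\frac{47}{260} \approx 0.18077$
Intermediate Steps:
$w = -10$ ($w = -8 + 2 \left(-1\right) = -8 - 2 = -10$)
$V = - \frac{1}{10}$ ($V = \frac{1}{-10} = - \frac{1}{10} \approx -0.1$)
$d = - \frac{47}{26}$ ($d = \frac{47}{-26} = 47 \left(- \frac{1}{26}\right) = - \frac{47}{26} \approx -1.8077$)
$d V = \left(- \frac{47}{26}\right) \left(- \frac{1}{10}\right) = \frac{47}{260}$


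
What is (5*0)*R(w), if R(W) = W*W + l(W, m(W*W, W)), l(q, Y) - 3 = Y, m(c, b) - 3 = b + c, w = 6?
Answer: 0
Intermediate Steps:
m(c, b) = 3 + b + c (m(c, b) = 3 + (b + c) = 3 + b + c)
l(q, Y) = 3 + Y
R(W) = 6 + W + 2*W**2 (R(W) = W*W + (3 + (3 + W + W*W)) = W**2 + (3 + (3 + W + W**2)) = W**2 + (6 + W + W**2) = 6 + W + 2*W**2)
(5*0)*R(w) = (5*0)*(6 + 6 + 2*6**2) = 0*(6 + 6 + 2*36) = 0*(6 + 6 + 72) = 0*84 = 0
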